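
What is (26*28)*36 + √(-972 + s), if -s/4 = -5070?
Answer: 26208 + 2*√4827 ≈ 26347.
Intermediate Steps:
s = 20280 (s = -4*(-5070) = 20280)
(26*28)*36 + √(-972 + s) = (26*28)*36 + √(-972 + 20280) = 728*36 + √19308 = 26208 + 2*√4827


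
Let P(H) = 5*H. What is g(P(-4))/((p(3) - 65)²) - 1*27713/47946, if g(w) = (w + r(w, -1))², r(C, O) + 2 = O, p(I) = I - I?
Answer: -91723991/202571850 ≈ -0.45280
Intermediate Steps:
p(I) = 0
r(C, O) = -2 + O
g(w) = (-3 + w)² (g(w) = (w + (-2 - 1))² = (w - 3)² = (-3 + w)²)
g(P(-4))/((p(3) - 65)²) - 1*27713/47946 = (-3 + 5*(-4))²/((0 - 65)²) - 1*27713/47946 = (-3 - 20)²/((-65)²) - 27713*1/47946 = (-23)²/4225 - 27713/47946 = 529*(1/4225) - 27713/47946 = 529/4225 - 27713/47946 = -91723991/202571850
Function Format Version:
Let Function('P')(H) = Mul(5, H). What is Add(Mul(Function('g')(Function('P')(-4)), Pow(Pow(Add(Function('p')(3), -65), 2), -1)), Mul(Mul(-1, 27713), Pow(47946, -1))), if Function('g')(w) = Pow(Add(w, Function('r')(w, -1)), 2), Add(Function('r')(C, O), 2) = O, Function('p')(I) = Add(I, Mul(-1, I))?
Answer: Rational(-91723991, 202571850) ≈ -0.45280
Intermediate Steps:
Function('p')(I) = 0
Function('r')(C, O) = Add(-2, O)
Function('g')(w) = Pow(Add(-3, w), 2) (Function('g')(w) = Pow(Add(w, Add(-2, -1)), 2) = Pow(Add(w, -3), 2) = Pow(Add(-3, w), 2))
Add(Mul(Function('g')(Function('P')(-4)), Pow(Pow(Add(Function('p')(3), -65), 2), -1)), Mul(Mul(-1, 27713), Pow(47946, -1))) = Add(Mul(Pow(Add(-3, Mul(5, -4)), 2), Pow(Pow(Add(0, -65), 2), -1)), Mul(Mul(-1, 27713), Pow(47946, -1))) = Add(Mul(Pow(Add(-3, -20), 2), Pow(Pow(-65, 2), -1)), Mul(-27713, Rational(1, 47946))) = Add(Mul(Pow(-23, 2), Pow(4225, -1)), Rational(-27713, 47946)) = Add(Mul(529, Rational(1, 4225)), Rational(-27713, 47946)) = Add(Rational(529, 4225), Rational(-27713, 47946)) = Rational(-91723991, 202571850)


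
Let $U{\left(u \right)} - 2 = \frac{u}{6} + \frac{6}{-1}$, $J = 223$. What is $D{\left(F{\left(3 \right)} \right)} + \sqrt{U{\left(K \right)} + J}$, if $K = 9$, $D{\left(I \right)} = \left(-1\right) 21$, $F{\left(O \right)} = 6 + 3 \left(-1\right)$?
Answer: $-21 + \frac{21 \sqrt{2}}{2} \approx -6.1508$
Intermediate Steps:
$F{\left(O \right)} = 3$ ($F{\left(O \right)} = 6 - 3 = 3$)
$D{\left(I \right)} = -21$
$U{\left(u \right)} = -4 + \frac{u}{6}$ ($U{\left(u \right)} = 2 + \left(\frac{u}{6} + \frac{6}{-1}\right) = 2 + \left(u \frac{1}{6} + 6 \left(-1\right)\right) = 2 + \left(\frac{u}{6} - 6\right) = 2 + \left(-6 + \frac{u}{6}\right) = -4 + \frac{u}{6}$)
$D{\left(F{\left(3 \right)} \right)} + \sqrt{U{\left(K \right)} + J} = -21 + \sqrt{\left(-4 + \frac{1}{6} \cdot 9\right) + 223} = -21 + \sqrt{\left(-4 + \frac{3}{2}\right) + 223} = -21 + \sqrt{- \frac{5}{2} + 223} = -21 + \sqrt{\frac{441}{2}} = -21 + \frac{21 \sqrt{2}}{2}$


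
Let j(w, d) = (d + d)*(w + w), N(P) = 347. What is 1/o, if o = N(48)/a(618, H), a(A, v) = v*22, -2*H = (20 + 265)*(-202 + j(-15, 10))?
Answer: 2514270/347 ≈ 7245.7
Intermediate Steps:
j(w, d) = 4*d*w (j(w, d) = (2*d)*(2*w) = 4*d*w)
H = 114285 (H = -(20 + 265)*(-202 + 4*10*(-15))/2 = -285*(-202 - 600)/2 = -285*(-802)/2 = -½*(-228570) = 114285)
a(A, v) = 22*v
o = 347/2514270 (o = 347/((22*114285)) = 347/2514270 ≈ 0.00013801)
1/o = 1/(347/2514270) = 2514270/347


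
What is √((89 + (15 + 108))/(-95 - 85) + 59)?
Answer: √13010/15 ≈ 7.6041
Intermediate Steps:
√((89 + (15 + 108))/(-95 - 85) + 59) = √((89 + 123)/(-180) + 59) = √(212*(-1/180) + 59) = √(-53/45 + 59) = √(2602/45) = √13010/15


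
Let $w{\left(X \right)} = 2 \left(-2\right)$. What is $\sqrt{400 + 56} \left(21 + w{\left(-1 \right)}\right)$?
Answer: $34 \sqrt{114} \approx 363.02$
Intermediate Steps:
$w{\left(X \right)} = -4$
$\sqrt{400 + 56} \left(21 + w{\left(-1 \right)}\right) = \sqrt{400 + 56} \left(21 - 4\right) = \sqrt{456} \cdot 17 = 2 \sqrt{114} \cdot 17 = 34 \sqrt{114}$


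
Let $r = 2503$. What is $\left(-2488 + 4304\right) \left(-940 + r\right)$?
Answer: $2838408$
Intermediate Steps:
$\left(-2488 + 4304\right) \left(-940 + r\right) = \left(-2488 + 4304\right) \left(-940 + 2503\right) = 1816 \cdot 1563 = 2838408$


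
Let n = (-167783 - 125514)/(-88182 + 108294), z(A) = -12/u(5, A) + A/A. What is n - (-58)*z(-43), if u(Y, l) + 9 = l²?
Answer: 99543013/2312880 ≈ 43.039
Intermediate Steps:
u(Y, l) = -9 + l²
z(A) = 1 - 12/(-9 + A²) (z(A) = -12/(-9 + A²) + A/A = -12/(-9 + A²) + 1 = 1 - 12/(-9 + A²))
n = -293297/20112 ≈ -14.583
n - (-58)*z(-43) = -293297/20112 - (-58)*(-21 + (-43)²)/(-9 + (-43)²) = -293297/20112 - (-58)*(-21 + 1849)/(-9 + 1849) = -293297/20112 - (-58)*1828/1840 = -293297/20112 - (-58)*(1/1840)*1828 = -293297/20112 - (-58)*457/460 = -293297/20112 - 1*(-13253/230) = -293297/20112 + 13253/230 = 99543013/2312880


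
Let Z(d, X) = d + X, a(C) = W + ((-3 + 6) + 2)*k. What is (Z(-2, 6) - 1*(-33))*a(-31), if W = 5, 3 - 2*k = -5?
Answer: 925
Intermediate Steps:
k = 4 (k = 3/2 - 1/2*(-5) = 3/2 + 5/2 = 4)
a(C) = 25 (a(C) = 5 + ((-3 + 6) + 2)*4 = 5 + (3 + 2)*4 = 5 + 5*4 = 5 + 20 = 25)
Z(d, X) = X + d
(Z(-2, 6) - 1*(-33))*a(-31) = ((6 - 2) - 1*(-33))*25 = (4 + 33)*25 = 37*25 = 925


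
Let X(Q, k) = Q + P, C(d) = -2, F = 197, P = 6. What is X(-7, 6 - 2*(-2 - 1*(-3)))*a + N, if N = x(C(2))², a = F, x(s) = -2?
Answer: -193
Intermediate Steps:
a = 197
X(Q, k) = 6 + Q (X(Q, k) = Q + 6 = 6 + Q)
N = 4 (N = (-2)² = 4)
X(-7, 6 - 2*(-2 - 1*(-3)))*a + N = (6 - 7)*197 + 4 = -1*197 + 4 = -197 + 4 = -193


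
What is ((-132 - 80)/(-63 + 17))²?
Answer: 11236/529 ≈ 21.240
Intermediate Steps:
((-132 - 80)/(-63 + 17))² = (-212/(-46))² = (-212*(-1/46))² = (106/23)² = 11236/529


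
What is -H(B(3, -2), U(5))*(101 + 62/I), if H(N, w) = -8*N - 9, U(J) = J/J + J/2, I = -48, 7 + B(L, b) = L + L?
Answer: 2393/24 ≈ 99.708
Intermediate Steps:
B(L, b) = -7 + 2*L (B(L, b) = -7 + (L + L) = -7 + 2*L)
U(J) = 1 + J/2 (U(J) = 1 + J*(½) = 1 + J/2)
H(N, w) = -9 - 8*N
-H(B(3, -2), U(5))*(101 + 62/I) = -(-9 - 8*(-7 + 2*3))*(101 + 62/(-48)) = -(-9 - 8*(-7 + 6))*(101 + 62*(-1/48)) = -(-9 - 8*(-1))*(101 - 31/24) = -(-9 + 8)*2393/24 = -(-1)*2393/24 = -1*(-2393/24) = 2393/24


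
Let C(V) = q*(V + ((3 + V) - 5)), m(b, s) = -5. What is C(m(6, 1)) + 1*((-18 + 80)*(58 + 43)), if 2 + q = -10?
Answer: 6406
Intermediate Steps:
q = -12 (q = -2 - 10 = -12)
C(V) = 24 - 24*V (C(V) = -12*(V + ((3 + V) - 5)) = -12*(V + (-2 + V)) = -12*(-2 + 2*V) = 24 - 24*V)
C(m(6, 1)) + 1*((-18 + 80)*(58 + 43)) = (24 - 24*(-5)) + 1*((-18 + 80)*(58 + 43)) = (24 + 120) + 1*(62*101) = 144 + 1*6262 = 144 + 6262 = 6406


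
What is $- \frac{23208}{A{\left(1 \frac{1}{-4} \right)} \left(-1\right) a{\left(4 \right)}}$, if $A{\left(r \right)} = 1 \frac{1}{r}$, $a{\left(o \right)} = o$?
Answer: $- \frac{2901}{2} \approx -1450.5$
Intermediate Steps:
$A{\left(r \right)} = \frac{1}{r}$
$- \frac{23208}{A{\left(1 \frac{1}{-4} \right)} \left(-1\right) a{\left(4 \right)}} = - \frac{23208}{\frac{1}{1 \frac{1}{-4}} \left(-1\right) 4} = - \frac{23208}{\frac{1}{1 \left(- \frac{1}{4}\right)} \left(-1\right) 4} = - \frac{23208}{\frac{1}{- \frac{1}{4}} \left(-1\right) 4} = - \frac{23208}{\left(-4\right) \left(-1\right) 4} = - \frac{23208}{4 \cdot 4} = - \frac{23208}{16} = \left(-23208\right) \frac{1}{16} = - \frac{2901}{2}$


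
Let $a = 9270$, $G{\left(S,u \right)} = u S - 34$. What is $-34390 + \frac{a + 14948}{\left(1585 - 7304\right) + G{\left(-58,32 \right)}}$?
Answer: $- \frac{261697728}{7609} \approx -34393.0$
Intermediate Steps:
$G{\left(S,u \right)} = -34 + S u$ ($G{\left(S,u \right)} = S u - 34 = -34 + S u$)
$-34390 + \frac{a + 14948}{\left(1585 - 7304\right) + G{\left(-58,32 \right)}} = -34390 + \frac{9270 + 14948}{\left(1585 - 7304\right) - 1890} = -34390 + \frac{24218}{\left(1585 - 7304\right) - 1890} = -34390 + \frac{24218}{-5719 - 1890} = -34390 + \frac{24218}{-7609} = -34390 + 24218 \left(- \frac{1}{7609}\right) = -34390 - \frac{24218}{7609} = - \frac{261697728}{7609}$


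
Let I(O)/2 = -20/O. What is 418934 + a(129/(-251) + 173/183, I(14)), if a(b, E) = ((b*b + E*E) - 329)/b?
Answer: 18651394007126623/44600208072 ≈ 4.1819e+5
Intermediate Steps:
I(O) = -40/O (I(O) = 2*(-20/O) = -40/O)
a(b, E) = (-329 + E² + b²)/b (a(b, E) = ((b² + E²) - 329)/b = ((E² + b²) - 329)/b = (-329 + E² + b²)/b)
418934 + a(129/(-251) + 173/183, I(14)) = 418934 + (-329 + (-40/14)² + (129/(-251) + 173/183)²)/(129/(-251) + 173/183) = 418934 + (-329 + (-40*1/14)² + (129*(-1/251) + 173*(1/183))²)/(129*(-1/251) + 173*(1/183)) = 418934 + (-329 + (-20/7)² + (-129/251 + 173/183)²)/(-129/251 + 173/183) = 418934 + (-329 + 400/49 + (19816/45933)²)/(19816/45933) = 418934 + 45933*(-329 + 400/49 + 392673856/2109840489)/19816 = 418934 + (45933/19816)*(-33149561308625/103382183961) = 418934 - 33149561308625/44600208072 = 18651394007126623/44600208072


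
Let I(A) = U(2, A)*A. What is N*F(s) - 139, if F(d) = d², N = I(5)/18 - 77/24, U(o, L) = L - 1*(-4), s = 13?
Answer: -6209/24 ≈ -258.71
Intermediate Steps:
U(o, L) = 4 + L (U(o, L) = L + 4 = 4 + L)
I(A) = A*(4 + A) (I(A) = (4 + A)*A = A*(4 + A))
N = -17/24 (N = (5*(4 + 5))/18 - 77/24 = (5*9)*(1/18) - 77*1/24 = 45*(1/18) - 77/24 = 5/2 - 77/24 = -17/24 ≈ -0.70833)
N*F(s) - 139 = -17/24*13² - 139 = -17/24*169 - 139 = -2873/24 - 139 = -6209/24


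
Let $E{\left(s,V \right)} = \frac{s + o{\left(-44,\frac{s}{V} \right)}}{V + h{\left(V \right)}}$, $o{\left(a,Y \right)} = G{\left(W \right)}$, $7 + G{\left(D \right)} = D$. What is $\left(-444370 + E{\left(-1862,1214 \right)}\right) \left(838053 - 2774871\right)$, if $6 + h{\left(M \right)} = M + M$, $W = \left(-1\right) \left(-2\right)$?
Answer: $\frac{173854291452387}{202} \approx 8.6066 \cdot 10^{11}$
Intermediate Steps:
$W = 2$
$h{\left(M \right)} = -6 + 2 M$ ($h{\left(M \right)} = -6 + \left(M + M\right) = -6 + 2 M$)
$G{\left(D \right)} = -7 + D$
$o{\left(a,Y \right)} = -5$ ($o{\left(a,Y \right)} = -7 + 2 = -5$)
$E{\left(s,V \right)} = \frac{-5 + s}{-6 + 3 V}$ ($E{\left(s,V \right)} = \frac{s - 5}{V + \left(-6 + 2 V\right)} = \frac{-5 + s}{-6 + 3 V}$)
$\left(-444370 + E{\left(-1862,1214 \right)}\right) \left(838053 - 2774871\right) = \left(-444370 + \frac{-5 - 1862}{3 \left(-2 + 1214\right)}\right) \left(838053 - 2774871\right) = \left(-444370 + \frac{1}{3} \cdot \frac{1}{1212} \left(-1867\right)\right) \left(-1936818\right) = \left(-444370 - \frac{1867}{3636}\right) \left(-1936818\right) = \left(- \frac{1615731187}{3636}\right) \left(-1936818\right) = \frac{173854291452387}{202}$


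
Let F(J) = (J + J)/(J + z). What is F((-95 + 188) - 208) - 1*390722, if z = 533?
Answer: -81661013/209 ≈ -3.9072e+5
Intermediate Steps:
F(J) = 2*J/(533 + J) (F(J) = (J + J)/(J + 533) = (2*J)/(533 + J) = 2*J/(533 + J))
F((-95 + 188) - 208) - 1*390722 = 2*((-95 + 188) - 208)/(533 + ((-95 + 188) - 208)) - 1*390722 = 2*(93 - 208)/(533 + (93 - 208)) - 390722 = 2*(-115)/(533 - 115) - 390722 = 2*(-115)/418 - 390722 = 2*(-115)*(1/418) - 390722 = -115/209 - 390722 = -81661013/209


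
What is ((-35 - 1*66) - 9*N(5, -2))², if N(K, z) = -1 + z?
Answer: 5476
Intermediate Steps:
((-35 - 1*66) - 9*N(5, -2))² = ((-35 - 1*66) - 9*(-1 - 2))² = ((-35 - 66) - 9*(-3))² = (-101 + 27)² = (-74)² = 5476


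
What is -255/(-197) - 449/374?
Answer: 6917/73678 ≈ 0.093881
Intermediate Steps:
-255/(-197) - 449/374 = -255*(-1/197) - 449*1/374 = 255/197 - 449/374 = 6917/73678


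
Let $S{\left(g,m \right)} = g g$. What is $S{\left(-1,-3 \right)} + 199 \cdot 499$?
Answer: $99302$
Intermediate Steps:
$S{\left(g,m \right)} = g^{2}$
$S{\left(-1,-3 \right)} + 199 \cdot 499 = \left(-1\right)^{2} + 199 \cdot 499 = 1 + 99301 = 99302$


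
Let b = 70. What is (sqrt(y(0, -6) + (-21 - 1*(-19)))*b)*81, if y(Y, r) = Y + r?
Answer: 11340*I*sqrt(2) ≈ 16037.0*I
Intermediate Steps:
(sqrt(y(0, -6) + (-21 - 1*(-19)))*b)*81 = (sqrt((0 - 6) + (-21 - 1*(-19)))*70)*81 = (sqrt(-6 + (-21 + 19))*70)*81 = (sqrt(-6 - 2)*70)*81 = (sqrt(-8)*70)*81 = ((2*I*sqrt(2))*70)*81 = (140*I*sqrt(2))*81 = 11340*I*sqrt(2)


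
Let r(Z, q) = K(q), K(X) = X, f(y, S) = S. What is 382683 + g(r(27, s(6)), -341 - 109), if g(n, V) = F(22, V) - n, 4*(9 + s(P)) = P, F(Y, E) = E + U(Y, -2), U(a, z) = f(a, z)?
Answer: 764477/2 ≈ 3.8224e+5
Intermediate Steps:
U(a, z) = z
F(Y, E) = -2 + E (F(Y, E) = E - 2 = -2 + E)
s(P) = -9 + P/4
r(Z, q) = q
g(n, V) = -2 + V - n (g(n, V) = (-2 + V) - n = -2 + V - n)
382683 + g(r(27, s(6)), -341 - 109) = 382683 + (-2 + (-341 - 109) - (-9 + (¼)*6)) = 382683 + (-2 - 450 - (-9 + 3/2)) = 382683 + (-2 - 450 - 1*(-15/2)) = 382683 + (-2 - 450 + 15/2) = 382683 - 889/2 = 764477/2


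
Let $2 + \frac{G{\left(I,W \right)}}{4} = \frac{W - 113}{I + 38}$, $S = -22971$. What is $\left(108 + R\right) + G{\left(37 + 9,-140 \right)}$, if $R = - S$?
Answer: $\frac{484238}{21} \approx 23059.0$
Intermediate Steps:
$G{\left(I,W \right)} = -8 + \frac{4 \left(-113 + W\right)}{38 + I}$ ($G{\left(I,W \right)} = -8 + 4 \frac{W - 113}{I + 38} = -8 + 4 \frac{-113 + W}{38 + I} = -8 + \frac{4 \left(-113 + W\right)}{38 + I}$)
$R = 22971$ ($R = \left(-1\right) \left(-22971\right) = 22971$)
$\left(108 + R\right) + G{\left(37 + 9,-140 \right)} = \left(108 + 22971\right) + \frac{4 \left(-189 - 140 - 2 \left(37 + 9\right)\right)}{38 + \left(37 + 9\right)} = 23079 + \frac{4 \left(-189 - 140 - 92\right)}{38 + 46} = 23079 + \frac{4 \left(-189 - 140 - 92\right)}{84} = 23079 + 4 \cdot \frac{1}{84} \left(-421\right) = 23079 - \frac{421}{21} = \frac{484238}{21}$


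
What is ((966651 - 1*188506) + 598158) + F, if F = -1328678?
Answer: 47625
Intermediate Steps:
((966651 - 1*188506) + 598158) + F = ((966651 - 1*188506) + 598158) - 1328678 = ((966651 - 188506) + 598158) - 1328678 = (778145 + 598158) - 1328678 = 1376303 - 1328678 = 47625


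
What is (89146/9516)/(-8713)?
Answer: -44573/41456454 ≈ -0.0010752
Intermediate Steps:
(89146/9516)/(-8713) = (89146*(1/9516))*(-1/8713) = (44573/4758)*(-1/8713) = -44573/41456454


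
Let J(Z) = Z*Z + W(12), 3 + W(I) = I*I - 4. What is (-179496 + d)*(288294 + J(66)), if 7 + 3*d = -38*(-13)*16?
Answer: -155350147117/3 ≈ -5.1783e+10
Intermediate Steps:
W(I) = -7 + I² (W(I) = -3 + (I*I - 4) = -3 + (I² - 4) = -3 + (-4 + I²) = -7 + I²)
d = 7897/3 (d = -7/3 + (-38*(-13)*16)/3 = -7/3 + (494*16)/3 = -7/3 + (⅓)*7904 = -7/3 + 7904/3 = 7897/3 ≈ 2632.3)
J(Z) = 137 + Z² (J(Z) = Z*Z + (-7 + 12²) = Z² + (-7 + 144) = Z² + 137 = 137 + Z²)
(-179496 + d)*(288294 + J(66)) = (-179496 + 7897/3)*(288294 + (137 + 66²)) = -530591*(288294 + (137 + 4356))/3 = -530591*(288294 + 4493)/3 = -530591/3*292787 = -155350147117/3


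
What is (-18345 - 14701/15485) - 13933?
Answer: -499839531/15485 ≈ -32279.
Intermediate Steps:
(-18345 - 14701/15485) - 13933 = -284087026/15485 - 13933 = -499839531/15485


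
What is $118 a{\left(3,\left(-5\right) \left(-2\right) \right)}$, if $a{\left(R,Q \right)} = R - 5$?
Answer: $-236$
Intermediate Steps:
$a{\left(R,Q \right)} = -5 + R$ ($a{\left(R,Q \right)} = R - 5 = -5 + R$)
$118 a{\left(3,\left(-5\right) \left(-2\right) \right)} = 118 \left(-5 + 3\right) = 118 \left(-2\right) = -236$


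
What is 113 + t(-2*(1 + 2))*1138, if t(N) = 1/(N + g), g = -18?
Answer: 787/12 ≈ 65.583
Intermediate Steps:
t(N) = 1/(-18 + N) (t(N) = 1/(N - 18) = 1/(-18 + N))
113 + t(-2*(1 + 2))*1138 = 113 + 1138/(-18 - 2*(1 + 2)) = 113 + 1138/(-18 - 2*3) = 113 + 1138/(-18 - 6) = 113 + 1138/(-24) = 113 - 1/24*1138 = 113 - 569/12 = 787/12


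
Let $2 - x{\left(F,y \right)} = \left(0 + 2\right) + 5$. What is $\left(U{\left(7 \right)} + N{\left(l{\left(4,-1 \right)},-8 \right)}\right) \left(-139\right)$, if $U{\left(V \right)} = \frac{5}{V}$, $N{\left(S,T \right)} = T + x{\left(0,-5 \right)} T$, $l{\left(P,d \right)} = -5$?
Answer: $- \frac{31831}{7} \approx -4547.3$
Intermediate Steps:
$x{\left(F,y \right)} = -5$ ($x{\left(F,y \right)} = 2 - \left(\left(0 + 2\right) + 5\right) = 2 - \left(2 + 5\right) = 2 - 7 = -5$)
$N{\left(S,T \right)} = - 4 T$ ($N{\left(S,T \right)} = T - 5 T = - 4 T$)
$\left(U{\left(7 \right)} + N{\left(l{\left(4,-1 \right)},-8 \right)}\right) \left(-139\right) = \left(\frac{5}{7} - -32\right) \left(-139\right) = \left(5 \cdot \frac{1}{7} + 32\right) \left(-139\right) = \left(\frac{5}{7} + 32\right) \left(-139\right) = \frac{229}{7} \left(-139\right) = - \frac{31831}{7}$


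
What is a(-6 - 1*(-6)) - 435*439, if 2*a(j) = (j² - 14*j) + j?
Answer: -190965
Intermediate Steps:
a(j) = j²/2 - 13*j/2 (a(j) = ((j² - 14*j) + j)/2 = (j² - 13*j)/2 = j²/2 - 13*j/2)
a(-6 - 1*(-6)) - 435*439 = (-6 - 1*(-6))*(-13 + (-6 - 1*(-6)))/2 - 435*439 = (-6 + 6)*(-13 + (-6 + 6))/2 - 190965 = (½)*0*(-13 + 0) - 190965 = (½)*0*(-13) - 190965 = 0 - 190965 = -190965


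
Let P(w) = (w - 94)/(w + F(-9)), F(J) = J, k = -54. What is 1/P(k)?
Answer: 63/148 ≈ 0.42568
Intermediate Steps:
P(w) = (-94 + w)/(-9 + w) (P(w) = (w - 94)/(w - 9) = (-94 + w)/(-9 + w))
1/P(k) = 1/((-94 - 54)/(-9 - 54)) = 1/(-148/(-63)) = 1/(-1/63*(-148)) = 1/(148/63) = 63/148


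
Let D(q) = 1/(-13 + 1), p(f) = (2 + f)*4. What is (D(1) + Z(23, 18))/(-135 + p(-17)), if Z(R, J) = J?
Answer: -43/468 ≈ -0.091880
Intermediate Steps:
p(f) = 8 + 4*f
D(q) = -1/12 (D(q) = 1/(-12) = -1/12)
(D(1) + Z(23, 18))/(-135 + p(-17)) = (-1/12 + 18)/(-135 + (8 + 4*(-17))) = 215/(12*(-135 + (8 - 68))) = 215/(12*(-135 - 60)) = (215/12)/(-195) = (215/12)*(-1/195) = -43/468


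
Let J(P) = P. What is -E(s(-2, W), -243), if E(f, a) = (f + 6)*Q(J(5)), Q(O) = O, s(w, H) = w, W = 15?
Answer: -20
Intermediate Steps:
E(f, a) = 30 + 5*f (E(f, a) = (f + 6)*5 = (6 + f)*5 = 30 + 5*f)
-E(s(-2, W), -243) = -(30 + 5*(-2)) = -(30 - 10) = -1*20 = -20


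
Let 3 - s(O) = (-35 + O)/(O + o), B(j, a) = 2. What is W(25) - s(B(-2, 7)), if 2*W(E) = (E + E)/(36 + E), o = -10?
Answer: 749/488 ≈ 1.5348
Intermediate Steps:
s(O) = 3 - (-35 + O)/(-10 + O) (s(O) = 3 - (-35 + O)/(O - 10) = 3 - (-35 + O)/(-10 + O))
W(E) = E/(36 + E) (W(E) = ((E + E)/(36 + E))/2 = ((2*E)/(36 + E))/2 = (2*E/(36 + E))/2 = E/(36 + E))
W(25) - s(B(-2, 7)) = 25/(36 + 25) - (5 + 2*2)/(-10 + 2) = 25/61 - (5 + 4)/(-8) = 25*(1/61) - (-1)*9/8 = 25/61 - 1*(-9/8) = 25/61 + 9/8 = 749/488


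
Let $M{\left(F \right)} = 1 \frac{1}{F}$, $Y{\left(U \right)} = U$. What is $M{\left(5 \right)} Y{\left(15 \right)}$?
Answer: $3$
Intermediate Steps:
$M{\left(F \right)} = \frac{1}{F}$
$M{\left(5 \right)} Y{\left(15 \right)} = \frac{1}{5} \cdot 15 = 3$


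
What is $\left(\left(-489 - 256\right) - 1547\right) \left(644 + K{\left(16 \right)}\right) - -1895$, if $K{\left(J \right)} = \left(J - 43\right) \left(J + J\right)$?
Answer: $506135$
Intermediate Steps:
$K{\left(J \right)} = 2 J \left(-43 + J\right)$ ($K{\left(J \right)} = \left(-43 + J\right) 2 J = 2 J \left(-43 + J\right)$)
$\left(\left(-489 - 256\right) - 1547\right) \left(644 + K{\left(16 \right)}\right) - -1895 = \left(\left(-489 - 256\right) - 1547\right) \left(644 + 2 \cdot 16 \left(-43 + 16\right)\right) - -1895 = \left(\left(-489 - 256\right) - 1547\right) \left(644 + 2 \cdot 16 \left(-27\right)\right) + 1895 = \left(-745 - 1547\right) \left(644 - 864\right) + 1895 = \left(-2292\right) \left(-220\right) + 1895 = 504240 + 1895 = 506135$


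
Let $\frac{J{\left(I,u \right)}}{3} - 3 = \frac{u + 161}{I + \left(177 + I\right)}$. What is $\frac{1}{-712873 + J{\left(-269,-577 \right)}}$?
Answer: $- \frac{361}{257342656} \approx -1.4028 \cdot 10^{-6}$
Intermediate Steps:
$J{\left(I,u \right)} = 9 + \frac{3 \left(161 + u\right)}{177 + 2 I}$ ($J{\left(I,u \right)} = 9 + 3 \frac{u + 161}{I + \left(177 + I\right)} = 9 + 3 \frac{161 + u}{177 + 2 I} = 9 + \frac{3 \left(161 + u\right)}{177 + 2 I}$)
$\frac{1}{-712873 + J{\left(-269,-577 \right)}} = \frac{1}{-712873 + \frac{3 \left(692 - 577 + 6 \left(-269\right)\right)}{177 + 2 \left(-269\right)}} = \frac{1}{-712873 + \frac{3 \left(692 - 577 - 1614\right)}{177 - 538}} = \frac{1}{-712873 + 3 \frac{1}{-361} \left(-1499\right)} = \frac{1}{-712873 + 3 \left(- \frac{1}{361}\right) \left(-1499\right)} = \frac{1}{-712873 + \frac{4497}{361}} = \frac{1}{- \frac{257342656}{361}} = - \frac{361}{257342656}$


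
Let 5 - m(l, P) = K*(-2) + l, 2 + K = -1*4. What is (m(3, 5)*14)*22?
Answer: -3080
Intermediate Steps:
K = -6 (K = -2 - 1*4 = -2 - 4 = -6)
m(l, P) = -7 - l (m(l, P) = 5 - (-6*(-2) + l) = 5 - (12 + l) = 5 + (-12 - l) = -7 - l)
(m(3, 5)*14)*22 = ((-7 - 1*3)*14)*22 = ((-7 - 3)*14)*22 = -10*14*22 = -140*22 = -3080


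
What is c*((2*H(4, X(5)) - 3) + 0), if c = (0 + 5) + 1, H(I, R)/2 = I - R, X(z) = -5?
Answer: 198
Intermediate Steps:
H(I, R) = -2*R + 2*I (H(I, R) = 2*(I - R) = -2*R + 2*I)
c = 6 (c = 5 + 1 = 6)
c*((2*H(4, X(5)) - 3) + 0) = 6*((2*(-2*(-5) + 2*4) - 3) + 0) = 6*((2*(10 + 8) - 3) + 0) = 6*((2*18 - 3) + 0) = 6*((36 - 3) + 0) = 6*(33 + 0) = 6*33 = 198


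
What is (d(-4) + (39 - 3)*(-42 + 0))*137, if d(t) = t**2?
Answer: -204952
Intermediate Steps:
(d(-4) + (39 - 3)*(-42 + 0))*137 = ((-4)**2 + (39 - 3)*(-42 + 0))*137 = (16 + 36*(-42))*137 = (16 - 1512)*137 = -1496*137 = -204952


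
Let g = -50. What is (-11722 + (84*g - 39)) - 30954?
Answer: -46915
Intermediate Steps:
(-11722 + (84*g - 39)) - 30954 = (-11722 + (84*(-50) - 39)) - 30954 = (-11722 + (-4200 - 39)) - 30954 = (-11722 - 4239) - 30954 = -15961 - 30954 = -46915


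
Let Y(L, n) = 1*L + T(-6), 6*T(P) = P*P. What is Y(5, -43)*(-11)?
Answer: -121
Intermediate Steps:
T(P) = P²/6 (T(P) = (P*P)/6 = P²/6)
Y(L, n) = 6 + L (Y(L, n) = 1*L + (⅙)*(-6)² = L + (⅙)*36 = L + 6 = 6 + L)
Y(5, -43)*(-11) = (6 + 5)*(-11) = 11*(-11) = -121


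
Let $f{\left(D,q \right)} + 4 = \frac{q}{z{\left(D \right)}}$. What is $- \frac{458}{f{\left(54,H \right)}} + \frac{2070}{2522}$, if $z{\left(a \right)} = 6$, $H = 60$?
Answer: $- \frac{285664}{3783} \approx -75.513$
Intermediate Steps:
$f{\left(D,q \right)} = -4 + \frac{q}{6}$
$- \frac{458}{f{\left(54,H \right)}} + \frac{2070}{2522} = - \frac{458}{-4 + \frac{1}{6} \cdot 60} + \frac{2070}{2522} = - \frac{458}{-4 + 10} + 2070 \cdot \frac{1}{2522} = - \frac{458}{6} + \frac{1035}{1261} = \left(-458\right) \frac{1}{6} + \frac{1035}{1261} = - \frac{229}{3} + \frac{1035}{1261} = - \frac{285664}{3783}$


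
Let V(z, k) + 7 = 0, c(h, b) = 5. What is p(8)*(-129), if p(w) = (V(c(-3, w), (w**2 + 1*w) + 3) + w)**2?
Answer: -129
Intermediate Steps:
V(z, k) = -7 (V(z, k) = -7 + 0 = -7)
p(w) = (-7 + w)**2
p(8)*(-129) = (-7 + 8)**2*(-129) = 1**2*(-129) = 1*(-129) = -129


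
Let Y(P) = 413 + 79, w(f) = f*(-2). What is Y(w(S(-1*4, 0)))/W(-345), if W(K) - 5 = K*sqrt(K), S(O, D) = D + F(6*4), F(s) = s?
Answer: 246/4106365 + 16974*I*sqrt(345)/4106365 ≈ 5.9907e-5 + 0.076778*I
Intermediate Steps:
S(O, D) = 24 + D (S(O, D) = D + 6*4 = D + 24 = 24 + D)
W(K) = 5 + K**(3/2) (W(K) = 5 + K*sqrt(K) = 5 + K**(3/2))
w(f) = -2*f
Y(P) = 492
Y(w(S(-1*4, 0)))/W(-345) = 492/(5 + (-345)**(3/2)) = 492/(5 - 345*I*sqrt(345))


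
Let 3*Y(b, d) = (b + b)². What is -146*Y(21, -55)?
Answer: -85848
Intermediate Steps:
Y(b, d) = 4*b²/3 (Y(b, d) = (b + b)²/3 = (2*b)²/3 = (4*b²)/3 = 4*b²/3)
-146*Y(21, -55) = -584*21²/3 = -584*441/3 = -146*588 = -85848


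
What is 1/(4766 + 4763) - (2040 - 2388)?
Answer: 3316093/9529 ≈ 348.00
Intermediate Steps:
1/(4766 + 4763) - (2040 - 2388) = 1/9529 - 1*(-348) = 1/9529 + 348 = 3316093/9529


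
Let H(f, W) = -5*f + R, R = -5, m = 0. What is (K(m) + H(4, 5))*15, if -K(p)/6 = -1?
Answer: -285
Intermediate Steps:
K(p) = 6 (K(p) = -6*(-1) = 6)
H(f, W) = -5 - 5*f (H(f, W) = -5*f - 5 = -5 - 5*f)
(K(m) + H(4, 5))*15 = (6 + (-5 - 5*4))*15 = (6 + (-5 - 20))*15 = (6 - 25)*15 = -19*15 = -285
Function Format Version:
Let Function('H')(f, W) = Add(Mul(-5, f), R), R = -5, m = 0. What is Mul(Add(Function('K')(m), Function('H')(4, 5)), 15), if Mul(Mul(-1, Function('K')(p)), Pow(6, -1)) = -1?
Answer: -285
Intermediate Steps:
Function('K')(p) = 6 (Function('K')(p) = Mul(-6, -1) = 6)
Function('H')(f, W) = Add(-5, Mul(-5, f)) (Function('H')(f, W) = Add(Mul(-5, f), -5) = Add(-5, Mul(-5, f)))
Mul(Add(Function('K')(m), Function('H')(4, 5)), 15) = Mul(Add(6, Add(-5, Mul(-5, 4))), 15) = Mul(Add(6, Add(-5, -20)), 15) = Mul(Add(6, -25), 15) = Mul(-19, 15) = -285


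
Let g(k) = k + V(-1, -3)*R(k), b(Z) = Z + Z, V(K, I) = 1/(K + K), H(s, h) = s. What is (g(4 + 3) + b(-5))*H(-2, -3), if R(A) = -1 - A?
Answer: -2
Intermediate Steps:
V(K, I) = 1/(2*K)
b(Z) = 2*Z
g(k) = ½ + 3*k/2 (g(k) = k + ((½)/(-1))*(-1 - k) = k + ((½)*(-1))*(-1 - k) = k - (-1 - k)/2 = k + (½ + k/2) = ½ + 3*k/2)
(g(4 + 3) + b(-5))*H(-2, -3) = ((½ + 3*(4 + 3)/2) + 2*(-5))*(-2) = ((½ + (3/2)*7) - 10)*(-2) = ((½ + 21/2) - 10)*(-2) = (11 - 10)*(-2) = 1*(-2) = -2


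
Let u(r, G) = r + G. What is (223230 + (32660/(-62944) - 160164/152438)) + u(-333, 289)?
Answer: 267683429619737/1199382184 ≈ 2.2318e+5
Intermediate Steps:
u(r, G) = G + r
(223230 + (32660/(-62944) - 160164/152438)) + u(-333, 289) = (223230 + (32660/(-62944) - 160164/152438)) + (289 - 333) = (223230 + (32660*(-1/62944) - 160164*1/152438)) - 44 = (223230 + (-8165/15736 - 80082/76219)) - 44 = (223230 - 1882498487/1199382184) - 44 = 267736202435833/1199382184 - 44 = 267683429619737/1199382184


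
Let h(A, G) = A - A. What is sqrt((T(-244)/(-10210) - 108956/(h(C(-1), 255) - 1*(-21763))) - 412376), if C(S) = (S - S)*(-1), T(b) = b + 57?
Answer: I*sqrt(20360462697946205838570)/222200230 ≈ 642.17*I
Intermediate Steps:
T(b) = 57 + b
C(S) = 0 (C(S) = 0*(-1) = 0)
h(A, G) = 0
sqrt((T(-244)/(-10210) - 108956/(h(C(-1), 255) - 1*(-21763))) - 412376) = sqrt(((57 - 244)/(-10210) - 108956/(0 - 1*(-21763))) - 412376) = sqrt((-187*(-1/10210) - 108956/(0 + 21763)) - 412376) = sqrt((187/10210 - 108956/21763) - 412376) = sqrt(-1108371079/222200230 - 412376) = sqrt(-91631150417559/222200230) = I*sqrt(20360462697946205838570)/222200230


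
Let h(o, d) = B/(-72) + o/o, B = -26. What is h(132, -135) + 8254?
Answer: 297193/36 ≈ 8255.4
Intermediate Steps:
h(o, d) = 49/36 (h(o, d) = -26/(-72) + o/o = -26*(-1/72) + 1 = 13/36 + 1 = 49/36)
h(132, -135) + 8254 = 49/36 + 8254 = 297193/36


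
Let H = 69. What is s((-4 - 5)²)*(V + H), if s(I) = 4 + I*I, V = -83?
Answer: -91910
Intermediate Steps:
s(I) = 4 + I²
s((-4 - 5)²)*(V + H) = (4 + ((-4 - 5)²)²)*(-83 + 69) = (4 + ((-9)²)²)*(-14) = (4 + 81²)*(-14) = (4 + 6561)*(-14) = 6565*(-14) = -91910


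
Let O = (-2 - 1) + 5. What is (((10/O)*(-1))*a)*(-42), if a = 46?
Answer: 9660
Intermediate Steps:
O = 2 (O = -3 + 5 = 2)
(((10/O)*(-1))*a)*(-42) = (((10/2)*(-1))*46)*(-42) = (((10*(½))*(-1))*46)*(-42) = ((5*(-1))*46)*(-42) = -5*46*(-42) = -230*(-42) = 9660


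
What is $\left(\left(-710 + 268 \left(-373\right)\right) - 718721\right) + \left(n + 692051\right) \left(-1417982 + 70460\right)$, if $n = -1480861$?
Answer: $1062938009425$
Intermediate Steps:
$\left(\left(-710 + 268 \left(-373\right)\right) - 718721\right) + \left(n + 692051\right) \left(-1417982 + 70460\right) = \left(\left(-710 + 268 \left(-373\right)\right) - 718721\right) + \left(-1480861 + 692051\right) \left(-1417982 + 70460\right) = \left(\left(-710 - 99964\right) - 718721\right) - -1062938828820 = \left(-100674 - 718721\right) + 1062938828820 = -819395 + 1062938828820 = 1062938009425$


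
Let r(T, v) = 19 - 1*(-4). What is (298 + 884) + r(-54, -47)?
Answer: 1205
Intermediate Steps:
r(T, v) = 23 (r(T, v) = 19 + 4 = 23)
(298 + 884) + r(-54, -47) = (298 + 884) + 23 = 1182 + 23 = 1205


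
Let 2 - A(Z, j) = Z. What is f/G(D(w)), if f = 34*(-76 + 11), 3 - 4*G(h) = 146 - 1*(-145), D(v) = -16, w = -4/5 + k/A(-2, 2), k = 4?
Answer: 1105/36 ≈ 30.694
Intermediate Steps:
A(Z, j) = 2 - Z
w = ⅕ (w = -4/5 + 4/(2 - 1*(-2)) = -4*⅕ + 4/(2 + 2) = -⅘ + 4/4 = -⅘ + 4*(¼) = -⅘ + 1 = ⅕ ≈ 0.20000)
G(h) = -72 (G(h) = ¾ - (146 - 1*(-145))/4 = ¾ - (146 + 145)/4 = ¾ - ¼*291 = ¾ - 291/4 = -72)
f = -2210 (f = 34*(-65) = -2210)
f/G(D(w)) = -2210/(-72) = -2210*(-1/72) = 1105/36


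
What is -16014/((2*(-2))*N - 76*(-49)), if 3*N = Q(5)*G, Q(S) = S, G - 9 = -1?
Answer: -24021/5506 ≈ -4.3627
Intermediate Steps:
G = 8 (G = 9 - 1 = 8)
N = 40/3 (N = (5*8)/3 = (1/3)*40 = 40/3 ≈ 13.333)
-16014/((2*(-2))*N - 76*(-49)) = -16014/((2*(-2))*(40/3) - 76*(-49)) = -16014/(-4*40/3 + 3724) = -16014/(-160/3 + 3724) = -16014/11012/3 = -16014*3/11012 = -24021/5506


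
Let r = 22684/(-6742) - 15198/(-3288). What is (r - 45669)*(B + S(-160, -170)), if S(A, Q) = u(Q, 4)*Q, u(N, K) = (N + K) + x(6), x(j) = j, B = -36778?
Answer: 404011465237025/923654 ≈ 4.3741e+8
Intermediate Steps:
u(N, K) = 6 + K + N (u(N, K) = (N + K) + 6 = (K + N) + 6 = 6 + K + N)
S(A, Q) = Q*(10 + Q) (S(A, Q) = (6 + 4 + Q)*Q = (10 + Q)*Q = Q*(10 + Q))
r = 2323327/1847308 (r = 22684*(-1/6742) - 15198*(-1/3288) = -11342/3371 + 2533/548 = 2323327/1847308 ≈ 1.2577)
(r - 45669)*(B + S(-160, -170)) = (2323327/1847308 - 45669)*(-36778 - 170*(10 - 170)) = -84362385725*(-36778 - 170*(-160))/1847308 = -84362385725*(-36778 + 27200)/1847308 = -84362385725/1847308*(-9578) = 404011465237025/923654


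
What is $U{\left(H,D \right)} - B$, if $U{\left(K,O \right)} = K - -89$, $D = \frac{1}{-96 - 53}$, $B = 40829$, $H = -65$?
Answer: $-40805$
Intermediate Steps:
$D = - \frac{1}{149}$ ($D = \frac{1}{-149} = - \frac{1}{149} \approx -0.0067114$)
$U{\left(K,O \right)} = 89 + K$ ($U{\left(K,O \right)} = K + 89 = 89 + K$)
$U{\left(H,D \right)} - B = \left(89 - 65\right) - 40829 = 24 - 40829 = -40805$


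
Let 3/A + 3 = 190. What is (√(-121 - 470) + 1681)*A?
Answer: 5043/187 + 3*I*√591/187 ≈ 26.968 + 0.39001*I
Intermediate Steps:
A = 3/187 (A = 3/(-3 + 190) = 3/187 ≈ 0.016043)
(√(-121 - 470) + 1681)*A = (√(-121 - 470) + 1681)*(3/187) = (√(-591) + 1681)*(3/187) = (I*√591 + 1681)*(3/187) = (1681 + I*√591)*(3/187) = 5043/187 + 3*I*√591/187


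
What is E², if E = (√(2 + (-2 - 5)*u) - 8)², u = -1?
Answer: 625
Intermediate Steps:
E = 25 (E = (√(2 + (-2 - 5)*(-1)) - 8)² = (√(2 - 7*(-1)) - 8)² = (√(2 + 7) - 8)² = (√9 - 8)² = (3 - 8)² = (-5)² = 25)
E² = 25² = 625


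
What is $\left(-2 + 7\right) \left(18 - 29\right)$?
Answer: $-55$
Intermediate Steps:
$\left(-2 + 7\right) \left(18 - 29\right) = 5 \left(-11\right) = -55$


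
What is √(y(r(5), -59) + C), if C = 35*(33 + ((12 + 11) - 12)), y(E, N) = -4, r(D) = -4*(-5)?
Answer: 16*√6 ≈ 39.192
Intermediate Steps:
r(D) = 20
C = 1540 (C = 35*(33 + (23 - 12)) = 35*(33 + 11) = 35*44 = 1540)
√(y(r(5), -59) + C) = √(-4 + 1540) = √1536 = 16*√6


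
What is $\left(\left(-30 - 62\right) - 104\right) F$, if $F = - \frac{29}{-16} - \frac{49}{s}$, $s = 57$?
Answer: $- \frac{42581}{228} \approx -186.76$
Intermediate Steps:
$F = \frac{869}{912}$ ($F = - \frac{29}{-16} - \frac{49}{57} = \left(-29\right) \left(- \frac{1}{16}\right) - \frac{49}{57} = \frac{29}{16} - \frac{49}{57} = \frac{869}{912} \approx 0.95285$)
$\left(\left(-30 - 62\right) - 104\right) F = \left(\left(-30 - 62\right) - 104\right) \frac{869}{912} = \left(-92 - 104\right) \frac{869}{912} = \left(-196\right) \frac{869}{912} = - \frac{42581}{228}$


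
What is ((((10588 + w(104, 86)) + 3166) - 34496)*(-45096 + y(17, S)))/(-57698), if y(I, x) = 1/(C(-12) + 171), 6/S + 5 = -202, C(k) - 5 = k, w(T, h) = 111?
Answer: -152581573833/9462472 ≈ -16125.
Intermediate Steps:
C(k) = 5 + k
S = -2/69 (S = 6/(-5 - 202) = 6/(-207) = 6*(-1/207) = -2/69 ≈ -0.028986)
y(I, x) = 1/164 (y(I, x) = 1/((5 - 12) + 171) = 1/(-7 + 171) = 1/164)
((((10588 + w(104, 86)) + 3166) - 34496)*(-45096 + y(17, S)))/(-57698) = ((((10588 + 111) + 3166) - 34496)*(-45096 + 1/164))/(-57698) = (((10699 + 3166) - 34496)*(-7395743/164))*(-1/57698) = ((13865 - 34496)*(-7395743/164))*(-1/57698) = -20631*(-7395743/164)*(-1/57698) = (152581573833/164)*(-1/57698) = -152581573833/9462472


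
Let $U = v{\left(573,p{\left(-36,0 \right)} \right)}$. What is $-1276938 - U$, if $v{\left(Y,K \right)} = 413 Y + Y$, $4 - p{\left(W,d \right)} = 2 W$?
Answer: $-1514160$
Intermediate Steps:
$p{\left(W,d \right)} = 4 - 2 W$
$v{\left(Y,K \right)} = 414 Y$
$U = 237222$ ($U = 414 \cdot 573 = 237222$)
$-1276938 - U = -1276938 - 237222 = -1514160$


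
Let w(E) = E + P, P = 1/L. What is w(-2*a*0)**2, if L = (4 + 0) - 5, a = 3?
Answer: 1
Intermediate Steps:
L = -1 (L = 4 - 5 = -1)
P = -1 (P = 1/(-1) = -1)
w(E) = -1 + E (w(E) = E - 1 = -1 + E)
w(-2*a*0)**2 = (-1 - 2*3*0)**2 = (-1 - 6*0)**2 = (-1 + 0)**2 = (-1)**2 = 1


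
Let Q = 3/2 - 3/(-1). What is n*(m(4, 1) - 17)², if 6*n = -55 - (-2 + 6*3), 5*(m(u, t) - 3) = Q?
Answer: -1218431/600 ≈ -2030.7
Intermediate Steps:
Q = 9/2 (Q = 3*(½) - 3*(-1) = 3/2 + 3 = 9/2 ≈ 4.5000)
m(u, t) = 39/10 (m(u, t) = 3 + (⅕)*(9/2) = 3 + 9/10 = 39/10)
n = -71/6 (n = (-55 - (-2 + 6*3))/6 = (-55 - (-2 + 18))/6 = (-55 - 1*16)/6 = (-55 - 16)/6 = (⅙)*(-71) = -71/6 ≈ -11.833)
n*(m(4, 1) - 17)² = -71*(39/10 - 17)²/6 = -71*(-131/10)²/6 = -71/6*17161/100 = -1218431/600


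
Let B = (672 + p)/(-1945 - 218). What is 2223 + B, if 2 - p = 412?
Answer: 4808087/2163 ≈ 2222.9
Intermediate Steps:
p = -410 (p = 2 - 1*412 = 2 - 412 = -410)
B = -262/2163 (B = (672 - 410)/(-1945 - 218) = 262/(-2163) = 262*(-1/2163) = -262/2163 ≈ -0.12113)
2223 + B = 2223 - 262/2163 = 4808087/2163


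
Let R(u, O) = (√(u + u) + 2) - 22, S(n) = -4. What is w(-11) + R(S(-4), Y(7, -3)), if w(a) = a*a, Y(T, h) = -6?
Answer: 101 + 2*I*√2 ≈ 101.0 + 2.8284*I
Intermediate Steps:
R(u, O) = -20 + √2*√u (R(u, O) = (√(2*u) + 2) - 22 = (√2*√u + 2) - 22 = (2 + √2*√u) - 22 = -20 + √2*√u)
w(a) = a²
w(-11) + R(S(-4), Y(7, -3)) = (-11)² + (-20 + √2*√(-4)) = 121 + (-20 + √2*(2*I)) = 121 + (-20 + 2*I*√2) = 101 + 2*I*√2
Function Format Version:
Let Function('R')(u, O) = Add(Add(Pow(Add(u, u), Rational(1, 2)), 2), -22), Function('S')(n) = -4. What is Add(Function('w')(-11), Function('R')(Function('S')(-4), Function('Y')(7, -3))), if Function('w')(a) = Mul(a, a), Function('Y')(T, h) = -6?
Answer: Add(101, Mul(2, I, Pow(2, Rational(1, 2)))) ≈ Add(101.00, Mul(2.8284, I))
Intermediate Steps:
Function('R')(u, O) = Add(-20, Mul(Pow(2, Rational(1, 2)), Pow(u, Rational(1, 2)))) (Function('R')(u, O) = Add(Add(Pow(Mul(2, u), Rational(1, 2)), 2), -22) = Add(Add(Mul(Pow(2, Rational(1, 2)), Pow(u, Rational(1, 2))), 2), -22) = Add(Add(2, Mul(Pow(2, Rational(1, 2)), Pow(u, Rational(1, 2)))), -22) = Add(-20, Mul(Pow(2, Rational(1, 2)), Pow(u, Rational(1, 2)))))
Function('w')(a) = Pow(a, 2)
Add(Function('w')(-11), Function('R')(Function('S')(-4), Function('Y')(7, -3))) = Add(Pow(-11, 2), Add(-20, Mul(Pow(2, Rational(1, 2)), Pow(-4, Rational(1, 2))))) = Add(121, Add(-20, Mul(Pow(2, Rational(1, 2)), Mul(2, I)))) = Add(121, Add(-20, Mul(2, I, Pow(2, Rational(1, 2))))) = Add(101, Mul(2, I, Pow(2, Rational(1, 2))))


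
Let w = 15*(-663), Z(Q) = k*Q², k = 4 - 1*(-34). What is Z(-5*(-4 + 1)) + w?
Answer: -1395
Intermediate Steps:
k = 38 (k = 4 + 34 = 38)
Z(Q) = 38*Q²
w = -9945
Z(-5*(-4 + 1)) + w = 38*(-5*(-4 + 1))² - 9945 = 38*(-5*(-3))² - 9945 = 38*15² - 9945 = 38*225 - 9945 = 8550 - 9945 = -1395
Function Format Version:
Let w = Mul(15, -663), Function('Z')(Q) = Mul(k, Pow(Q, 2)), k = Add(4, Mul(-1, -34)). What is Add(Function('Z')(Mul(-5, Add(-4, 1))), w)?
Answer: -1395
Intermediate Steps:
k = 38 (k = Add(4, 34) = 38)
Function('Z')(Q) = Mul(38, Pow(Q, 2))
w = -9945
Add(Function('Z')(Mul(-5, Add(-4, 1))), w) = Add(Mul(38, Pow(Mul(-5, Add(-4, 1)), 2)), -9945) = Add(Mul(38, Pow(Mul(-5, -3), 2)), -9945) = Add(Mul(38, Pow(15, 2)), -9945) = Add(Mul(38, 225), -9945) = Add(8550, -9945) = -1395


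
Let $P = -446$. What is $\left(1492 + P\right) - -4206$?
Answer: $5252$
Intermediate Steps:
$\left(1492 + P\right) - -4206 = \left(1492 - 446\right) - -4206 = 1046 + 4206 = 5252$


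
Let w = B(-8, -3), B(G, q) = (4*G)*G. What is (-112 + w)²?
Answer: 20736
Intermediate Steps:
B(G, q) = 4*G²
w = 256 (w = 4*(-8)² = 4*64 = 256)
(-112 + w)² = (-112 + 256)² = 144² = 20736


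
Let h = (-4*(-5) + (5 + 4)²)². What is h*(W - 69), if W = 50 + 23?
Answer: 40804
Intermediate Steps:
h = 10201 (h = (20 + 9²)² = (20 + 81)² = 101² = 10201)
W = 73
h*(W - 69) = 10201*(73 - 69) = 10201*4 = 40804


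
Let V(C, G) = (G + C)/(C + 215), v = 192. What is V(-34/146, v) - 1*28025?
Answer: -439361951/15678 ≈ -28024.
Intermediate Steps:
V(C, G) = (C + G)/(215 + C)
V(-34/146, v) - 1*28025 = (-34/146 + 192)/(215 - 34/146) - 1*28025 = (-34*1/146 + 192)/(215 - 34*1/146) - 28025 = (-17/73 + 192)/(215 - 17/73) - 28025 = (13999/73)/(15678/73) - 28025 = (73/15678)*(13999/73) - 28025 = 13999/15678 - 28025 = -439361951/15678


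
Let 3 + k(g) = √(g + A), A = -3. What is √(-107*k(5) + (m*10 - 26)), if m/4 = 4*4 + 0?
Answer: √(935 - 107*√2) ≈ 27.994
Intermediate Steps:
k(g) = -3 + √(-3 + g) (k(g) = -3 + √(g - 3) = -3 + √(-3 + g))
m = 64 (m = 4*(4*4 + 0) = 4*(16 + 0) = 4*16 = 64)
√(-107*k(5) + (m*10 - 26)) = √(-107*(-3 + √(-3 + 5)) + (64*10 - 26)) = √(-107*(-3 + √2) + (640 - 26)) = √((321 - 107*√2) + 614) = √(935 - 107*√2)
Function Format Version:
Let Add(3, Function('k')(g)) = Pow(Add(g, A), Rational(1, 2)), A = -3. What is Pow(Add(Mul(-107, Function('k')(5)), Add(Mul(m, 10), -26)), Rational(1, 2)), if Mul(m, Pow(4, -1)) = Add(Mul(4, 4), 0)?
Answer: Pow(Add(935, Mul(-107, Pow(2, Rational(1, 2)))), Rational(1, 2)) ≈ 27.994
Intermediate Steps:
Function('k')(g) = Add(-3, Pow(Add(-3, g), Rational(1, 2))) (Function('k')(g) = Add(-3, Pow(Add(g, -3), Rational(1, 2))) = Add(-3, Pow(Add(-3, g), Rational(1, 2))))
m = 64 (m = Mul(4, Add(Mul(4, 4), 0)) = Mul(4, Add(16, 0)) = Mul(4, 16) = 64)
Pow(Add(Mul(-107, Function('k')(5)), Add(Mul(m, 10), -26)), Rational(1, 2)) = Pow(Add(Mul(-107, Add(-3, Pow(Add(-3, 5), Rational(1, 2)))), Add(Mul(64, 10), -26)), Rational(1, 2)) = Pow(Add(Mul(-107, Add(-3, Pow(2, Rational(1, 2)))), Add(640, -26)), Rational(1, 2)) = Pow(Add(Add(321, Mul(-107, Pow(2, Rational(1, 2)))), 614), Rational(1, 2)) = Pow(Add(935, Mul(-107, Pow(2, Rational(1, 2)))), Rational(1, 2))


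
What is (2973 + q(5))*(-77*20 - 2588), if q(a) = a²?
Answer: -12375744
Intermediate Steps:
(2973 + q(5))*(-77*20 - 2588) = (2973 + 5²)*(-77*20 - 2588) = (2973 + 25)*(-1540 - 2588) = 2998*(-4128) = -12375744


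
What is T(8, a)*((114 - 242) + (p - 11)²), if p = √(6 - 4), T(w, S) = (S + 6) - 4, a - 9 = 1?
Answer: -60 - 264*√2 ≈ -433.35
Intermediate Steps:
a = 10 (a = 9 + 1 = 10)
T(w, S) = 2 + S (T(w, S) = (6 + S) - 4 = 2 + S)
p = √2 ≈ 1.4142
T(8, a)*((114 - 242) + (p - 11)²) = (2 + 10)*((114 - 242) + (√2 - 11)²) = 12*(-128 + (-11 + √2)²) = -1536 + 12*(-11 + √2)²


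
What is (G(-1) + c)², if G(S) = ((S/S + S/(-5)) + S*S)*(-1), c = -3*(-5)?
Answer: 4096/25 ≈ 163.84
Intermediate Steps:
c = 15
G(S) = -1 - S² + S/5 (G(S) = ((1 + S*(-⅕)) + S²)*(-1) = ((1 - S/5) + S²)*(-1) = (1 + S² - S/5)*(-1) = -1 - S² + S/5)
(G(-1) + c)² = ((-1 - 1*(-1)² + (⅕)*(-1)) + 15)² = ((-1 - 1*1 - ⅕) + 15)² = ((-1 - 1 - ⅕) + 15)² = (-11/5 + 15)² = (64/5)² = 4096/25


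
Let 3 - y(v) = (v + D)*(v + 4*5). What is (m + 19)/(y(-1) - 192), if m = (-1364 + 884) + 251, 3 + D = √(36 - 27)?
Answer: 21/17 ≈ 1.2353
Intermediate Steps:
D = 0 (D = -3 + √(36 - 27) = -3 + √9 = -3 + 3 = 0)
m = -229 (m = -480 + 251 = -229)
y(v) = 3 - v*(20 + v) (y(v) = 3 - (v + 0)*(v + 4*5) = 3 - v*(v + 20) = 3 - v*(20 + v))
(m + 19)/(y(-1) - 192) = (-229 + 19)/((3 - 1*(-1)² - 20*(-1)) - 192) = -210/((3 - 1*1 + 20) - 192) = -210/((3 - 1 + 20) - 192) = -210/(22 - 192) = -210/(-170) = -210*(-1/170) = 21/17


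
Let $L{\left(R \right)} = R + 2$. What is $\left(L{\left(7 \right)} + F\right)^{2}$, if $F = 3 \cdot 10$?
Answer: $1521$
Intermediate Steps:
$L{\left(R \right)} = 2 + R$
$F = 30$
$\left(L{\left(7 \right)} + F\right)^{2} = \left(\left(2 + 7\right) + 30\right)^{2} = \left(9 + 30\right)^{2} = 39^{2} = 1521$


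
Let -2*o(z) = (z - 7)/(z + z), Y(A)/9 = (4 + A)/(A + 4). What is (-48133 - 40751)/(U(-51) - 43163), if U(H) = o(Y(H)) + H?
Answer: 1599912/777853 ≈ 2.0568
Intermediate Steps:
Y(A) = 9 (Y(A) = 9*((4 + A)/(A + 4)) = 9*((4 + A)/(4 + A)) = 9*1 = 9)
o(z) = -(-7 + z)/(4*z) (o(z) = -(z - 7)/(2*(z + z)) = -(-7 + z)/(2*(2*z)) = -(-7 + z)*1/(2*z)/2 = -(-7 + z)/(4*z))
U(H) = -1/18 + H (U(H) = (¼)*(7 - 1*9)/9 + H = (¼)*(⅑)*(7 - 9) + H = (¼)*(⅑)*(-2) + H = -1/18 + H)
(-48133 - 40751)/(U(-51) - 43163) = (-48133 - 40751)/((-1/18 - 51) - 43163) = -88884/(-919/18 - 43163) = -88884/(-777853/18) = -88884*(-18/777853) = 1599912/777853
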